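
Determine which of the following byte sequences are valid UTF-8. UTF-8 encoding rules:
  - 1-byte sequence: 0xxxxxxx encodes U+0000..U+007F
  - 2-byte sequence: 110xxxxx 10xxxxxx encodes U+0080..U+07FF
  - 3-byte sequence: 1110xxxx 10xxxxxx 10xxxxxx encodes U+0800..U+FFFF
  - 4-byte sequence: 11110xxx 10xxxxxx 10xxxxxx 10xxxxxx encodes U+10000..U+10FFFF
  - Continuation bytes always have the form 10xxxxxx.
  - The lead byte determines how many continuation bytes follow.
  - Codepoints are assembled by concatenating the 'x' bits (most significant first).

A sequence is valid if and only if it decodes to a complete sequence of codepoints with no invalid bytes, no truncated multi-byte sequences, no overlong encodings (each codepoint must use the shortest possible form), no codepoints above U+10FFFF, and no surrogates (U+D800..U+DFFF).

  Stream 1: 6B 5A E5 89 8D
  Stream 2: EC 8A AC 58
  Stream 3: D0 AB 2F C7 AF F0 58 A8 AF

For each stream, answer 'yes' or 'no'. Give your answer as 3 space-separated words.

Answer: yes yes no

Derivation:
Stream 1: decodes cleanly. VALID
Stream 2: decodes cleanly. VALID
Stream 3: error at byte offset 6. INVALID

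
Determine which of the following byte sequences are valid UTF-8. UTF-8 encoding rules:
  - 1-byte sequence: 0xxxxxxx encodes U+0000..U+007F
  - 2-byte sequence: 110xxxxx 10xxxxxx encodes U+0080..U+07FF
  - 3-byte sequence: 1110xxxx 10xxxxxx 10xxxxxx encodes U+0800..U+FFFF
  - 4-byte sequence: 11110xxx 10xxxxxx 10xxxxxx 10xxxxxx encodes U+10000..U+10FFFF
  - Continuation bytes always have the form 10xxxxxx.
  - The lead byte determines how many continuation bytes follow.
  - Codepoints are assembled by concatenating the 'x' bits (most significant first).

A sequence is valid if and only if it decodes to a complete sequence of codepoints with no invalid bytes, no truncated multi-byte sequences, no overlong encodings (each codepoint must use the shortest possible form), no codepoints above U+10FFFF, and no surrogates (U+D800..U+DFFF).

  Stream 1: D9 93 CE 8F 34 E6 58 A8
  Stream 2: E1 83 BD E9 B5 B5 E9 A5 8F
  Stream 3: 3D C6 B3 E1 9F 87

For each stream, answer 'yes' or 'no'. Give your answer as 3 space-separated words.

Stream 1: error at byte offset 6. INVALID
Stream 2: decodes cleanly. VALID
Stream 3: decodes cleanly. VALID

Answer: no yes yes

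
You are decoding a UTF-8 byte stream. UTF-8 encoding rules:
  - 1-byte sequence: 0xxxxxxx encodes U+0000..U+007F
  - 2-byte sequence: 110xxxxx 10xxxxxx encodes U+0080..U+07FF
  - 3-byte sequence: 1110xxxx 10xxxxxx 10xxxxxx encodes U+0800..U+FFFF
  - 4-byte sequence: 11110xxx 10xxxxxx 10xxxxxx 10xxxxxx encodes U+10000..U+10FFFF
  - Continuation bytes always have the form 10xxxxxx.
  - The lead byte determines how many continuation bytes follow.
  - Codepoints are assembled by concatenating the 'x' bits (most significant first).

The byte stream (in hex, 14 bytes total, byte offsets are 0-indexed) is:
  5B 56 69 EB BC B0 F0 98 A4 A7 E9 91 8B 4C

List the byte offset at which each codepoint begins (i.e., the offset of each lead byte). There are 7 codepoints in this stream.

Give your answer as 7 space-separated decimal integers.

Answer: 0 1 2 3 6 10 13

Derivation:
Byte[0]=5B: 1-byte ASCII. cp=U+005B
Byte[1]=56: 1-byte ASCII. cp=U+0056
Byte[2]=69: 1-byte ASCII. cp=U+0069
Byte[3]=EB: 3-byte lead, need 2 cont bytes. acc=0xB
Byte[4]=BC: continuation. acc=(acc<<6)|0x3C=0x2FC
Byte[5]=B0: continuation. acc=(acc<<6)|0x30=0xBF30
Completed: cp=U+BF30 (starts at byte 3)
Byte[6]=F0: 4-byte lead, need 3 cont bytes. acc=0x0
Byte[7]=98: continuation. acc=(acc<<6)|0x18=0x18
Byte[8]=A4: continuation. acc=(acc<<6)|0x24=0x624
Byte[9]=A7: continuation. acc=(acc<<6)|0x27=0x18927
Completed: cp=U+18927 (starts at byte 6)
Byte[10]=E9: 3-byte lead, need 2 cont bytes. acc=0x9
Byte[11]=91: continuation. acc=(acc<<6)|0x11=0x251
Byte[12]=8B: continuation. acc=(acc<<6)|0x0B=0x944B
Completed: cp=U+944B (starts at byte 10)
Byte[13]=4C: 1-byte ASCII. cp=U+004C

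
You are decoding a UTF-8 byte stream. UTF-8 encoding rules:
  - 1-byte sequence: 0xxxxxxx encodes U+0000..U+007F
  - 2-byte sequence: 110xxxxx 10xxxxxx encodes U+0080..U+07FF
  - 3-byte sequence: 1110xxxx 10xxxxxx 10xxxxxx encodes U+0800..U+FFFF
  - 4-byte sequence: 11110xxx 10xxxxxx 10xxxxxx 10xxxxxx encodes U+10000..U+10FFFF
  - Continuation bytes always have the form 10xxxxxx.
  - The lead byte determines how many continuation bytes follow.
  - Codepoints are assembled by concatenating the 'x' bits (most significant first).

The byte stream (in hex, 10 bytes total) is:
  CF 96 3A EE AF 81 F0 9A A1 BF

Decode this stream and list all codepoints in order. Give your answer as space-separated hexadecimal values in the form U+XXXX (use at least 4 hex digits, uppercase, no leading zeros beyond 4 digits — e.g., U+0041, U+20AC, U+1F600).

Byte[0]=CF: 2-byte lead, need 1 cont bytes. acc=0xF
Byte[1]=96: continuation. acc=(acc<<6)|0x16=0x3D6
Completed: cp=U+03D6 (starts at byte 0)
Byte[2]=3A: 1-byte ASCII. cp=U+003A
Byte[3]=EE: 3-byte lead, need 2 cont bytes. acc=0xE
Byte[4]=AF: continuation. acc=(acc<<6)|0x2F=0x3AF
Byte[5]=81: continuation. acc=(acc<<6)|0x01=0xEBC1
Completed: cp=U+EBC1 (starts at byte 3)
Byte[6]=F0: 4-byte lead, need 3 cont bytes. acc=0x0
Byte[7]=9A: continuation. acc=(acc<<6)|0x1A=0x1A
Byte[8]=A1: continuation. acc=(acc<<6)|0x21=0x6A1
Byte[9]=BF: continuation. acc=(acc<<6)|0x3F=0x1A87F
Completed: cp=U+1A87F (starts at byte 6)

Answer: U+03D6 U+003A U+EBC1 U+1A87F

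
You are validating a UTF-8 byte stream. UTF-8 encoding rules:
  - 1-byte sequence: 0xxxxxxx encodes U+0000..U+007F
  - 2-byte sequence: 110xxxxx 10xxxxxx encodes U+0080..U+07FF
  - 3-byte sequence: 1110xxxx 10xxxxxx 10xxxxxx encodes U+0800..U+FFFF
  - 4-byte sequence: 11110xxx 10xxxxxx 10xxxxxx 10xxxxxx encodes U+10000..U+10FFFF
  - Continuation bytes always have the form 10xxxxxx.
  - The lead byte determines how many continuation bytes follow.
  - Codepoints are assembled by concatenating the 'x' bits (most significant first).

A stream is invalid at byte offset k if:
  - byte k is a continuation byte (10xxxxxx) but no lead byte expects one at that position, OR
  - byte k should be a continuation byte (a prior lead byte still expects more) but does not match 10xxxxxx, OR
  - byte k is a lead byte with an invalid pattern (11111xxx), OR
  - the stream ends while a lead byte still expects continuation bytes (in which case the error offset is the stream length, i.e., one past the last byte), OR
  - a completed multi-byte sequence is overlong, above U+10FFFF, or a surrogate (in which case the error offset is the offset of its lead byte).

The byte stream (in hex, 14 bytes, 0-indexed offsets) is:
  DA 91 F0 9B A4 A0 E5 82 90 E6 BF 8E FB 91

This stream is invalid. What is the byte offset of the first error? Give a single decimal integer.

Byte[0]=DA: 2-byte lead, need 1 cont bytes. acc=0x1A
Byte[1]=91: continuation. acc=(acc<<6)|0x11=0x691
Completed: cp=U+0691 (starts at byte 0)
Byte[2]=F0: 4-byte lead, need 3 cont bytes. acc=0x0
Byte[3]=9B: continuation. acc=(acc<<6)|0x1B=0x1B
Byte[4]=A4: continuation. acc=(acc<<6)|0x24=0x6E4
Byte[5]=A0: continuation. acc=(acc<<6)|0x20=0x1B920
Completed: cp=U+1B920 (starts at byte 2)
Byte[6]=E5: 3-byte lead, need 2 cont bytes. acc=0x5
Byte[7]=82: continuation. acc=(acc<<6)|0x02=0x142
Byte[8]=90: continuation. acc=(acc<<6)|0x10=0x5090
Completed: cp=U+5090 (starts at byte 6)
Byte[9]=E6: 3-byte lead, need 2 cont bytes. acc=0x6
Byte[10]=BF: continuation. acc=(acc<<6)|0x3F=0x1BF
Byte[11]=8E: continuation. acc=(acc<<6)|0x0E=0x6FCE
Completed: cp=U+6FCE (starts at byte 9)
Byte[12]=FB: INVALID lead byte (not 0xxx/110x/1110/11110)

Answer: 12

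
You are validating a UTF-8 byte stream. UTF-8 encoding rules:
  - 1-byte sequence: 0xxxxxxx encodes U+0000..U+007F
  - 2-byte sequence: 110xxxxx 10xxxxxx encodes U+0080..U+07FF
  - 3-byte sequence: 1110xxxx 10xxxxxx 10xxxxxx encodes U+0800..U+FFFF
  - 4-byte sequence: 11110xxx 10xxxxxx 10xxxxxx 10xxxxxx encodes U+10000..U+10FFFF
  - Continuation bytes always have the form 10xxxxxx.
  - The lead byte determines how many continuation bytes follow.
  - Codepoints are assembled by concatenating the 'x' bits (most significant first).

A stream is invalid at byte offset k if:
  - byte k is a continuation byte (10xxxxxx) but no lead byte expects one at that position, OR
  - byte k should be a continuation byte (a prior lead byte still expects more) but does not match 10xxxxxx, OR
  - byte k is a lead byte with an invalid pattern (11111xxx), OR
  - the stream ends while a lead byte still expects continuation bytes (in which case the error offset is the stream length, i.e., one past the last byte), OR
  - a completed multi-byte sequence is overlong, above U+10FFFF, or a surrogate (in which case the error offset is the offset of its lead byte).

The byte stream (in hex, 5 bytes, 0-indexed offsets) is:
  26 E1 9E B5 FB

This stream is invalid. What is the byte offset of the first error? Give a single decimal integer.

Byte[0]=26: 1-byte ASCII. cp=U+0026
Byte[1]=E1: 3-byte lead, need 2 cont bytes. acc=0x1
Byte[2]=9E: continuation. acc=(acc<<6)|0x1E=0x5E
Byte[3]=B5: continuation. acc=(acc<<6)|0x35=0x17B5
Completed: cp=U+17B5 (starts at byte 1)
Byte[4]=FB: INVALID lead byte (not 0xxx/110x/1110/11110)

Answer: 4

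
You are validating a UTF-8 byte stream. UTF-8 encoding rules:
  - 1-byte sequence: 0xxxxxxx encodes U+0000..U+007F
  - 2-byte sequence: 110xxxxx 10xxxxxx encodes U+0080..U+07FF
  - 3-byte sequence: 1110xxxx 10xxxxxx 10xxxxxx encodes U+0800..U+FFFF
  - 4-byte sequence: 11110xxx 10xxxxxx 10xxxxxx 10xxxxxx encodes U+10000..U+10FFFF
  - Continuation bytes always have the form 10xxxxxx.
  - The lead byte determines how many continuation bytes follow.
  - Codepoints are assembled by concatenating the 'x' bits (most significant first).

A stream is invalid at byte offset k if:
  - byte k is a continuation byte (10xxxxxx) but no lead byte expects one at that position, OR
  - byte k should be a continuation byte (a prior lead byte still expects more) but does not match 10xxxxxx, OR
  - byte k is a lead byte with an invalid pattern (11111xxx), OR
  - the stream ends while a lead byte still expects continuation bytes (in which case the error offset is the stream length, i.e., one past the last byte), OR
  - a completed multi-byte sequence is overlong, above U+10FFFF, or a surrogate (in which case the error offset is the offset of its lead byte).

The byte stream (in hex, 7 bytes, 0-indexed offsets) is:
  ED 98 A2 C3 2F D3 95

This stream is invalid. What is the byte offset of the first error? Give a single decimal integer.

Byte[0]=ED: 3-byte lead, need 2 cont bytes. acc=0xD
Byte[1]=98: continuation. acc=(acc<<6)|0x18=0x358
Byte[2]=A2: continuation. acc=(acc<<6)|0x22=0xD622
Completed: cp=U+D622 (starts at byte 0)
Byte[3]=C3: 2-byte lead, need 1 cont bytes. acc=0x3
Byte[4]=2F: expected 10xxxxxx continuation. INVALID

Answer: 4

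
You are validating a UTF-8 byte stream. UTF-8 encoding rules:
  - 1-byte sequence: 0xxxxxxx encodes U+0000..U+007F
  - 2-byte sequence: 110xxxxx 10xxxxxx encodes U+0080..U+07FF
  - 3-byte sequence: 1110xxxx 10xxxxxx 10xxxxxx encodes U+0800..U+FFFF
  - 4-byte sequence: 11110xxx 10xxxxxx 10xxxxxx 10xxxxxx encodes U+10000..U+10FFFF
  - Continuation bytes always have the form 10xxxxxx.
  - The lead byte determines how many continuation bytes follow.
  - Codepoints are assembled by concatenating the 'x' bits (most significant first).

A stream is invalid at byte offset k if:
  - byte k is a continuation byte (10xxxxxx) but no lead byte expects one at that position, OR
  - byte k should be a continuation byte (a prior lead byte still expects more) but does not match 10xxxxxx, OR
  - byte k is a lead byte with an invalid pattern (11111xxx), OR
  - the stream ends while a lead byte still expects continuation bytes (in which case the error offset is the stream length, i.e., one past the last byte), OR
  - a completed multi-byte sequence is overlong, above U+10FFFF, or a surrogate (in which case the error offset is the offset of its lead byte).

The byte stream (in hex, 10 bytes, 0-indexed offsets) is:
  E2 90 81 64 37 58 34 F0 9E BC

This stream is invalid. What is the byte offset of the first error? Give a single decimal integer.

Byte[0]=E2: 3-byte lead, need 2 cont bytes. acc=0x2
Byte[1]=90: continuation. acc=(acc<<6)|0x10=0x90
Byte[2]=81: continuation. acc=(acc<<6)|0x01=0x2401
Completed: cp=U+2401 (starts at byte 0)
Byte[3]=64: 1-byte ASCII. cp=U+0064
Byte[4]=37: 1-byte ASCII. cp=U+0037
Byte[5]=58: 1-byte ASCII. cp=U+0058
Byte[6]=34: 1-byte ASCII. cp=U+0034
Byte[7]=F0: 4-byte lead, need 3 cont bytes. acc=0x0
Byte[8]=9E: continuation. acc=(acc<<6)|0x1E=0x1E
Byte[9]=BC: continuation. acc=(acc<<6)|0x3C=0x7BC
Byte[10]: stream ended, expected continuation. INVALID

Answer: 10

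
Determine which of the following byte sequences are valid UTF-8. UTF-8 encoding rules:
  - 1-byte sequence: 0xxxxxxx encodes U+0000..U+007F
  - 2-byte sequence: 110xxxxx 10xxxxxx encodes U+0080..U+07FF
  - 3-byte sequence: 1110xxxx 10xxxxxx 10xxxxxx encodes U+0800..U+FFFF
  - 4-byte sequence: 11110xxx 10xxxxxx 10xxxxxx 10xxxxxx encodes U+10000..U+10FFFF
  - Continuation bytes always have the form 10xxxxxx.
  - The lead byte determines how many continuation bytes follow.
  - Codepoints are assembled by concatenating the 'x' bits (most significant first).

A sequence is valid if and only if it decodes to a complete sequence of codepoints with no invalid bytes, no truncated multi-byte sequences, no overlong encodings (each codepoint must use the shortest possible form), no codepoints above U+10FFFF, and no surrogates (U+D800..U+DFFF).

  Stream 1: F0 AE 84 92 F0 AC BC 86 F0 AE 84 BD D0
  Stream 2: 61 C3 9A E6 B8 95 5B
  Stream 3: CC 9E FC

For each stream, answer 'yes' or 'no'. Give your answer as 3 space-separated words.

Answer: no yes no

Derivation:
Stream 1: error at byte offset 13. INVALID
Stream 2: decodes cleanly. VALID
Stream 3: error at byte offset 2. INVALID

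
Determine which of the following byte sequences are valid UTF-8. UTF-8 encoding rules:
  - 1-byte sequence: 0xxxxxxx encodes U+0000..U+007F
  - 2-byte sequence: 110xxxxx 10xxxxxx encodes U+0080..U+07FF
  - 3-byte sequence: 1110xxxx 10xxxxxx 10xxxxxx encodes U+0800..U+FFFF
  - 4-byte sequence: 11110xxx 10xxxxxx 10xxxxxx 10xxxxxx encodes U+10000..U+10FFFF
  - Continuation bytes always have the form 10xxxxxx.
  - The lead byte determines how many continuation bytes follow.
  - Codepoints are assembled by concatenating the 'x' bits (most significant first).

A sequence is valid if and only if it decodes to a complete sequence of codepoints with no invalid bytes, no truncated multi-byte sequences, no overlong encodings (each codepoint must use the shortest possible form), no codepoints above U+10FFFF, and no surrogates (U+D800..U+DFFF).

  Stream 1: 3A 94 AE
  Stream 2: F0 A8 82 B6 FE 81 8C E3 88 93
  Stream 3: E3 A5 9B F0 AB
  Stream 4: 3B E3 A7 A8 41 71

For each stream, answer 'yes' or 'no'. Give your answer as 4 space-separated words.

Stream 1: error at byte offset 1. INVALID
Stream 2: error at byte offset 4. INVALID
Stream 3: error at byte offset 5. INVALID
Stream 4: decodes cleanly. VALID

Answer: no no no yes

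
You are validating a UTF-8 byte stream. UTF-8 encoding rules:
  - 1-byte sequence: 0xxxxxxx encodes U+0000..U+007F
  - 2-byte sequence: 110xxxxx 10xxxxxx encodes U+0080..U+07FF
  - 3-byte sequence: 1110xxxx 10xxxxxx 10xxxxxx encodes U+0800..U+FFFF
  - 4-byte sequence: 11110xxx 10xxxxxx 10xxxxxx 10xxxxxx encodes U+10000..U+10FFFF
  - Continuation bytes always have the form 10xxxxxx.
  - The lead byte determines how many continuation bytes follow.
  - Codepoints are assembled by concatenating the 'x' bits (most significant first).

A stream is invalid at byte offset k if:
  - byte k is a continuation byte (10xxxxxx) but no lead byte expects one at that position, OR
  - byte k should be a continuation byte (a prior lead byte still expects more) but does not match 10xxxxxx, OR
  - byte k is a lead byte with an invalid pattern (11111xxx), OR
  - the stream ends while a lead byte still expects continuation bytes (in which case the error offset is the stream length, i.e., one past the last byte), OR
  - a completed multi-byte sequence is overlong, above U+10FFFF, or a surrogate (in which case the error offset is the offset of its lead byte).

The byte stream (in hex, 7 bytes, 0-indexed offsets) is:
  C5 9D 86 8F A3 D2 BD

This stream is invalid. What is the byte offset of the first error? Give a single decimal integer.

Byte[0]=C5: 2-byte lead, need 1 cont bytes. acc=0x5
Byte[1]=9D: continuation. acc=(acc<<6)|0x1D=0x15D
Completed: cp=U+015D (starts at byte 0)
Byte[2]=86: INVALID lead byte (not 0xxx/110x/1110/11110)

Answer: 2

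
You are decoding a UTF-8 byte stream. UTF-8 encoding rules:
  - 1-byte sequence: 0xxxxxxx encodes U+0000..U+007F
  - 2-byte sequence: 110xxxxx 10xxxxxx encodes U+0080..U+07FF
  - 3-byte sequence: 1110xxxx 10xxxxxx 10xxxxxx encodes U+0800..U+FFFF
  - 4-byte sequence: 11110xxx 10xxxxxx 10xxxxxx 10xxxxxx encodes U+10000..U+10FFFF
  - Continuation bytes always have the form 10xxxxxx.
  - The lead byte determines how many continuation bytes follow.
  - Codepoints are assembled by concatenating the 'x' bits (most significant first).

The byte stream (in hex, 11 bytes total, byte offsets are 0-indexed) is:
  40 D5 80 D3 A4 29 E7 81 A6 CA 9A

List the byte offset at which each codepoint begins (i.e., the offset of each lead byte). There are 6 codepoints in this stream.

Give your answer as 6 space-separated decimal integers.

Byte[0]=40: 1-byte ASCII. cp=U+0040
Byte[1]=D5: 2-byte lead, need 1 cont bytes. acc=0x15
Byte[2]=80: continuation. acc=(acc<<6)|0x00=0x540
Completed: cp=U+0540 (starts at byte 1)
Byte[3]=D3: 2-byte lead, need 1 cont bytes. acc=0x13
Byte[4]=A4: continuation. acc=(acc<<6)|0x24=0x4E4
Completed: cp=U+04E4 (starts at byte 3)
Byte[5]=29: 1-byte ASCII. cp=U+0029
Byte[6]=E7: 3-byte lead, need 2 cont bytes. acc=0x7
Byte[7]=81: continuation. acc=(acc<<6)|0x01=0x1C1
Byte[8]=A6: continuation. acc=(acc<<6)|0x26=0x7066
Completed: cp=U+7066 (starts at byte 6)
Byte[9]=CA: 2-byte lead, need 1 cont bytes. acc=0xA
Byte[10]=9A: continuation. acc=(acc<<6)|0x1A=0x29A
Completed: cp=U+029A (starts at byte 9)

Answer: 0 1 3 5 6 9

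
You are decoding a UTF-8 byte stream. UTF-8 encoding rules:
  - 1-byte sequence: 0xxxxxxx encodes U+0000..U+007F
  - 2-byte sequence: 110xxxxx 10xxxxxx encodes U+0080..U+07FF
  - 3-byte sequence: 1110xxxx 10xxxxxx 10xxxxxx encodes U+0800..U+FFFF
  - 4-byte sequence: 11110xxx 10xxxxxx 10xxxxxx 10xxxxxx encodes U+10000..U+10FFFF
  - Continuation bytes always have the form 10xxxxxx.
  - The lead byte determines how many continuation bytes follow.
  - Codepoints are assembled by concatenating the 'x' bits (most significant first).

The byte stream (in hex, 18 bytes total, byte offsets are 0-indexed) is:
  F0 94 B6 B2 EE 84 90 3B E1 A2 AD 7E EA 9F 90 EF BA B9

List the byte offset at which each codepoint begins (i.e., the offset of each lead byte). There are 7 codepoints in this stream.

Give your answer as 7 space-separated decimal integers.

Byte[0]=F0: 4-byte lead, need 3 cont bytes. acc=0x0
Byte[1]=94: continuation. acc=(acc<<6)|0x14=0x14
Byte[2]=B6: continuation. acc=(acc<<6)|0x36=0x536
Byte[3]=B2: continuation. acc=(acc<<6)|0x32=0x14DB2
Completed: cp=U+14DB2 (starts at byte 0)
Byte[4]=EE: 3-byte lead, need 2 cont bytes. acc=0xE
Byte[5]=84: continuation. acc=(acc<<6)|0x04=0x384
Byte[6]=90: continuation. acc=(acc<<6)|0x10=0xE110
Completed: cp=U+E110 (starts at byte 4)
Byte[7]=3B: 1-byte ASCII. cp=U+003B
Byte[8]=E1: 3-byte lead, need 2 cont bytes. acc=0x1
Byte[9]=A2: continuation. acc=(acc<<6)|0x22=0x62
Byte[10]=AD: continuation. acc=(acc<<6)|0x2D=0x18AD
Completed: cp=U+18AD (starts at byte 8)
Byte[11]=7E: 1-byte ASCII. cp=U+007E
Byte[12]=EA: 3-byte lead, need 2 cont bytes. acc=0xA
Byte[13]=9F: continuation. acc=(acc<<6)|0x1F=0x29F
Byte[14]=90: continuation. acc=(acc<<6)|0x10=0xA7D0
Completed: cp=U+A7D0 (starts at byte 12)
Byte[15]=EF: 3-byte lead, need 2 cont bytes. acc=0xF
Byte[16]=BA: continuation. acc=(acc<<6)|0x3A=0x3FA
Byte[17]=B9: continuation. acc=(acc<<6)|0x39=0xFEB9
Completed: cp=U+FEB9 (starts at byte 15)

Answer: 0 4 7 8 11 12 15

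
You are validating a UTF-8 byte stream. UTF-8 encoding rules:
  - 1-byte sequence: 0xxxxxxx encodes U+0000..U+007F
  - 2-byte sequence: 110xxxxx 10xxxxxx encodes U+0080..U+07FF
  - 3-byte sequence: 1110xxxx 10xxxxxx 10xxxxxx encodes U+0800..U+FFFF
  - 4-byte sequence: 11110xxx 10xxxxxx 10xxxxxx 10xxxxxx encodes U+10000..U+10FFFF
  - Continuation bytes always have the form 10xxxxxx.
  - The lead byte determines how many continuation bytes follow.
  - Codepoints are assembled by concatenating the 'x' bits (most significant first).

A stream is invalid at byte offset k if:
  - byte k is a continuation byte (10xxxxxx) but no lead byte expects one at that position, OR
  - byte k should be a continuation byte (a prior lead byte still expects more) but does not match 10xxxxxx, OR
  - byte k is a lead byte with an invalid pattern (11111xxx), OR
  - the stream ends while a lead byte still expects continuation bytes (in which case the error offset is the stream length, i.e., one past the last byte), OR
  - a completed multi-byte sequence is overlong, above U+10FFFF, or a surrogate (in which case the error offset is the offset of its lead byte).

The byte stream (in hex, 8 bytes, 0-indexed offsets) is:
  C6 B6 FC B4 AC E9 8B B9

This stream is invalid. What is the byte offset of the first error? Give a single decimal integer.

Answer: 2

Derivation:
Byte[0]=C6: 2-byte lead, need 1 cont bytes. acc=0x6
Byte[1]=B6: continuation. acc=(acc<<6)|0x36=0x1B6
Completed: cp=U+01B6 (starts at byte 0)
Byte[2]=FC: INVALID lead byte (not 0xxx/110x/1110/11110)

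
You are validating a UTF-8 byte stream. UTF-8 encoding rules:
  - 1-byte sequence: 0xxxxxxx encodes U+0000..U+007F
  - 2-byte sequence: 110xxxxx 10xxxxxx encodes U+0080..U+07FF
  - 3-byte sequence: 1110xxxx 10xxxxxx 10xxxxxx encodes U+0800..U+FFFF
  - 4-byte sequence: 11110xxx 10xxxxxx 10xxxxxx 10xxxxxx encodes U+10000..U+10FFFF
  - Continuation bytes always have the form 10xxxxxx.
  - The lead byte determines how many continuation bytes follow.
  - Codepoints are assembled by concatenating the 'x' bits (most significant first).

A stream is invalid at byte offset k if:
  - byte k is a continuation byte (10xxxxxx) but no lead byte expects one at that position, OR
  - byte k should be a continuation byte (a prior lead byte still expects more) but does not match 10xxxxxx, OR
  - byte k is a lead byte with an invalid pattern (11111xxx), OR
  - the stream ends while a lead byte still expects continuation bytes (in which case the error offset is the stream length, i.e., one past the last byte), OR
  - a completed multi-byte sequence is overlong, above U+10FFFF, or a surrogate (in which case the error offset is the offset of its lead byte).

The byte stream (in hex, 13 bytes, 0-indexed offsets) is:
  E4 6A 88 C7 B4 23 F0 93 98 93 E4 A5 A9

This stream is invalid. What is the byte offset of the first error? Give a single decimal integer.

Answer: 1

Derivation:
Byte[0]=E4: 3-byte lead, need 2 cont bytes. acc=0x4
Byte[1]=6A: expected 10xxxxxx continuation. INVALID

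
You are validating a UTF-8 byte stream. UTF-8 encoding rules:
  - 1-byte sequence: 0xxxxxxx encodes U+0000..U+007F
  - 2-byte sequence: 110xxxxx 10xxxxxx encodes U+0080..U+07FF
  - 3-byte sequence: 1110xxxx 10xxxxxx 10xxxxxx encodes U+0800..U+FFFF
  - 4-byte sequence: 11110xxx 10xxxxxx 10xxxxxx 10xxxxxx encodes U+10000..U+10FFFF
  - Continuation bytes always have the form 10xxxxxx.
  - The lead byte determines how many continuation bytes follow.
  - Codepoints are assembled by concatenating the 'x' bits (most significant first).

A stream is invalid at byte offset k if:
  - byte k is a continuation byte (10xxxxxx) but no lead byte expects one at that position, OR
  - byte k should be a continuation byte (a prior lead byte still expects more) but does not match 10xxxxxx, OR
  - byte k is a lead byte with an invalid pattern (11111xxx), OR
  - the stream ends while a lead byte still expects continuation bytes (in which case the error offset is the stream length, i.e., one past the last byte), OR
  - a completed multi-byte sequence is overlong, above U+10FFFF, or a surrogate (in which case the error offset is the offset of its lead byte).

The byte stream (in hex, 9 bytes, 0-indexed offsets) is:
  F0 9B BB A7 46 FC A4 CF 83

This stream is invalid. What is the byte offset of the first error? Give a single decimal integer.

Byte[0]=F0: 4-byte lead, need 3 cont bytes. acc=0x0
Byte[1]=9B: continuation. acc=(acc<<6)|0x1B=0x1B
Byte[2]=BB: continuation. acc=(acc<<6)|0x3B=0x6FB
Byte[3]=A7: continuation. acc=(acc<<6)|0x27=0x1BEE7
Completed: cp=U+1BEE7 (starts at byte 0)
Byte[4]=46: 1-byte ASCII. cp=U+0046
Byte[5]=FC: INVALID lead byte (not 0xxx/110x/1110/11110)

Answer: 5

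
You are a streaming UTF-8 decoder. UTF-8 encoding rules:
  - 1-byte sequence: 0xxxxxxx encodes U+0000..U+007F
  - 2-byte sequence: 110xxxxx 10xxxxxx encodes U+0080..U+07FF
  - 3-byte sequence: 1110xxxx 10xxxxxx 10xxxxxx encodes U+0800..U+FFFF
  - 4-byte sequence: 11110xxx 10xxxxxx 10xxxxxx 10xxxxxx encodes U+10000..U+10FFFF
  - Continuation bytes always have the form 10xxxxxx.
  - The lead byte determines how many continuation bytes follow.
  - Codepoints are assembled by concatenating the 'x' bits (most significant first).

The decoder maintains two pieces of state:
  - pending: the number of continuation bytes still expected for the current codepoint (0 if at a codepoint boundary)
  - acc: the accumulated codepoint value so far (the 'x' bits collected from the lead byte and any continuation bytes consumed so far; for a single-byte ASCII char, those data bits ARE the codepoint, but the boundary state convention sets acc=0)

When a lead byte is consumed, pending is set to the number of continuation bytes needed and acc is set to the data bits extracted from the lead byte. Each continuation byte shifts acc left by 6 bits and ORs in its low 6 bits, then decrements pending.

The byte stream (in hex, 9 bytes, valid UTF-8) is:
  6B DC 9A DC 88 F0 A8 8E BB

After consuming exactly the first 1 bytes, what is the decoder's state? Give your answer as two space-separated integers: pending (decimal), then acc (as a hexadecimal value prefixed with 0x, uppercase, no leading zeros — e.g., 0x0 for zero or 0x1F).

Answer: 0 0x0

Derivation:
Byte[0]=6B: 1-byte. pending=0, acc=0x0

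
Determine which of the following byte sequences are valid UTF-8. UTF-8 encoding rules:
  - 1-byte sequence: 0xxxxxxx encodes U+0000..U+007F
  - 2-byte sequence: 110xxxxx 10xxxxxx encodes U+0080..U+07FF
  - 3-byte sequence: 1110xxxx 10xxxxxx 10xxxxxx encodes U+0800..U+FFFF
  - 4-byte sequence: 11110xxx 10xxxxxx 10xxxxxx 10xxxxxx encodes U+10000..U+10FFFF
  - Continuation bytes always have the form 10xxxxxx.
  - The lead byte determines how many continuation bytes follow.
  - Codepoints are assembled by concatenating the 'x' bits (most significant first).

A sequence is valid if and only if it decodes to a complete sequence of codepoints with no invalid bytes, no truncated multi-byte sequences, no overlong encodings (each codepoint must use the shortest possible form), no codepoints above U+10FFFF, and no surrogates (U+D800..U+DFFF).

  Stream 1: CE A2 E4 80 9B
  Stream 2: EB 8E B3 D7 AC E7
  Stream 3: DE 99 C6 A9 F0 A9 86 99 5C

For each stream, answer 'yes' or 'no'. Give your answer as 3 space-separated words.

Answer: yes no yes

Derivation:
Stream 1: decodes cleanly. VALID
Stream 2: error at byte offset 6. INVALID
Stream 3: decodes cleanly. VALID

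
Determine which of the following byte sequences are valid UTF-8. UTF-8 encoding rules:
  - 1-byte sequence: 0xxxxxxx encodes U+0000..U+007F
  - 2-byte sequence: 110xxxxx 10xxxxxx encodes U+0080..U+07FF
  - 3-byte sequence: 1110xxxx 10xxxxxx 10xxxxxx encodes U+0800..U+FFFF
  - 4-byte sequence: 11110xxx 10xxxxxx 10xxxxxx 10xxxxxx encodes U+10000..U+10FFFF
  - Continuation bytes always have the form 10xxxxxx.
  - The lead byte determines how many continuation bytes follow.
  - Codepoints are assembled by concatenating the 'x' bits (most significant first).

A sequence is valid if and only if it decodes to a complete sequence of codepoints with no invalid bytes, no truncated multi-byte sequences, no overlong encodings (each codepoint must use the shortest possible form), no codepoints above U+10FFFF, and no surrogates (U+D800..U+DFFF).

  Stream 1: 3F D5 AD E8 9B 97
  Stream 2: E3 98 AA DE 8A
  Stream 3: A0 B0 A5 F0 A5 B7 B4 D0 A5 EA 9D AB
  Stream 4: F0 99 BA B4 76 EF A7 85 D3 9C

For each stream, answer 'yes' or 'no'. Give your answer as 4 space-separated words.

Answer: yes yes no yes

Derivation:
Stream 1: decodes cleanly. VALID
Stream 2: decodes cleanly. VALID
Stream 3: error at byte offset 0. INVALID
Stream 4: decodes cleanly. VALID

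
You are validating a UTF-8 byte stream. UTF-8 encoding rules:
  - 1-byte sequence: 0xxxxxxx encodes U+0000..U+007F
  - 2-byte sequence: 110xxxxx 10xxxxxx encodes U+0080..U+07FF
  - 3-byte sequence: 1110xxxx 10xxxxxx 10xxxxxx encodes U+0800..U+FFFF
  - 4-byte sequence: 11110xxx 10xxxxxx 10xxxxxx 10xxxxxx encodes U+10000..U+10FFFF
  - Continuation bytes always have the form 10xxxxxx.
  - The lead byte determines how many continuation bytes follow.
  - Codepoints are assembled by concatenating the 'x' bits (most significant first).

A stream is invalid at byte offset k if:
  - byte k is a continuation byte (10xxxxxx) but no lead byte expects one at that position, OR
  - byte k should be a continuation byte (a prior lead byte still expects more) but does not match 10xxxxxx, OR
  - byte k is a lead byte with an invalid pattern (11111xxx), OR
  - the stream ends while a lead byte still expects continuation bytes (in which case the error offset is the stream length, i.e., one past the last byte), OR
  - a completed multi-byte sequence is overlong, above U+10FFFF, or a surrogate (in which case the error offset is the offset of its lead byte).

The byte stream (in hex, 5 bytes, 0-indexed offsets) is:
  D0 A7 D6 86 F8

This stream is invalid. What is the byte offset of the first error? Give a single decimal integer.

Answer: 4

Derivation:
Byte[0]=D0: 2-byte lead, need 1 cont bytes. acc=0x10
Byte[1]=A7: continuation. acc=(acc<<6)|0x27=0x427
Completed: cp=U+0427 (starts at byte 0)
Byte[2]=D6: 2-byte lead, need 1 cont bytes. acc=0x16
Byte[3]=86: continuation. acc=(acc<<6)|0x06=0x586
Completed: cp=U+0586 (starts at byte 2)
Byte[4]=F8: INVALID lead byte (not 0xxx/110x/1110/11110)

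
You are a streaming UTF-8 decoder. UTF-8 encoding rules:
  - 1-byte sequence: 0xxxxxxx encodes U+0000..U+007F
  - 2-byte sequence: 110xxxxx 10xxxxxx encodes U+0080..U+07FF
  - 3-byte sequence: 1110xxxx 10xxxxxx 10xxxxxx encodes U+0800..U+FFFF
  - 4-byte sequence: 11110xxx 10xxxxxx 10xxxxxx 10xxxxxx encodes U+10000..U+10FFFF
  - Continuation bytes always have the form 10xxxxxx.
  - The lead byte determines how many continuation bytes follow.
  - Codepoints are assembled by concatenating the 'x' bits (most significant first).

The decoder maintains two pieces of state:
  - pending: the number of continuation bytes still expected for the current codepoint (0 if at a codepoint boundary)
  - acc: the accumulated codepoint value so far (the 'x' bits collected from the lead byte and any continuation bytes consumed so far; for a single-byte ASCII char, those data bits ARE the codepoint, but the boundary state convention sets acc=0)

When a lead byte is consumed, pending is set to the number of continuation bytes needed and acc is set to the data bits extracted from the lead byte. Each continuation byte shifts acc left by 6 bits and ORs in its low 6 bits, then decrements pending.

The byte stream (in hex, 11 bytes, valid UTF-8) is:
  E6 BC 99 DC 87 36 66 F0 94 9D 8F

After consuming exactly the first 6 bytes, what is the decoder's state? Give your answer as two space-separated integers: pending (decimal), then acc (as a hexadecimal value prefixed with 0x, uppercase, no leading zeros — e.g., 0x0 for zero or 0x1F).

Answer: 0 0x0

Derivation:
Byte[0]=E6: 3-byte lead. pending=2, acc=0x6
Byte[1]=BC: continuation. acc=(acc<<6)|0x3C=0x1BC, pending=1
Byte[2]=99: continuation. acc=(acc<<6)|0x19=0x6F19, pending=0
Byte[3]=DC: 2-byte lead. pending=1, acc=0x1C
Byte[4]=87: continuation. acc=(acc<<6)|0x07=0x707, pending=0
Byte[5]=36: 1-byte. pending=0, acc=0x0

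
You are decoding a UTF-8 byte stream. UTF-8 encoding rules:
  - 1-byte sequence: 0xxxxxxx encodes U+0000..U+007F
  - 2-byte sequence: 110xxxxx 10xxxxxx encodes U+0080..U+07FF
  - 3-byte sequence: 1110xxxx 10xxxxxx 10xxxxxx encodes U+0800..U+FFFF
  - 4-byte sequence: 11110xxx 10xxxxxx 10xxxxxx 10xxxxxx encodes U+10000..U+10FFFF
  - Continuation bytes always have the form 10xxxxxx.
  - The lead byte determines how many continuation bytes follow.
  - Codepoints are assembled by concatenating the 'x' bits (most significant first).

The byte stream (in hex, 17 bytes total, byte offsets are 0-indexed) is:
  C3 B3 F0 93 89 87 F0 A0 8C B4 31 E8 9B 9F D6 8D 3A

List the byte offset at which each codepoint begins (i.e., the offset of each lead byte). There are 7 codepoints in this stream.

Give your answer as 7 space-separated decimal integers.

Byte[0]=C3: 2-byte lead, need 1 cont bytes. acc=0x3
Byte[1]=B3: continuation. acc=(acc<<6)|0x33=0xF3
Completed: cp=U+00F3 (starts at byte 0)
Byte[2]=F0: 4-byte lead, need 3 cont bytes. acc=0x0
Byte[3]=93: continuation. acc=(acc<<6)|0x13=0x13
Byte[4]=89: continuation. acc=(acc<<6)|0x09=0x4C9
Byte[5]=87: continuation. acc=(acc<<6)|0x07=0x13247
Completed: cp=U+13247 (starts at byte 2)
Byte[6]=F0: 4-byte lead, need 3 cont bytes. acc=0x0
Byte[7]=A0: continuation. acc=(acc<<6)|0x20=0x20
Byte[8]=8C: continuation. acc=(acc<<6)|0x0C=0x80C
Byte[9]=B4: continuation. acc=(acc<<6)|0x34=0x20334
Completed: cp=U+20334 (starts at byte 6)
Byte[10]=31: 1-byte ASCII. cp=U+0031
Byte[11]=E8: 3-byte lead, need 2 cont bytes. acc=0x8
Byte[12]=9B: continuation. acc=(acc<<6)|0x1B=0x21B
Byte[13]=9F: continuation. acc=(acc<<6)|0x1F=0x86DF
Completed: cp=U+86DF (starts at byte 11)
Byte[14]=D6: 2-byte lead, need 1 cont bytes. acc=0x16
Byte[15]=8D: continuation. acc=(acc<<6)|0x0D=0x58D
Completed: cp=U+058D (starts at byte 14)
Byte[16]=3A: 1-byte ASCII. cp=U+003A

Answer: 0 2 6 10 11 14 16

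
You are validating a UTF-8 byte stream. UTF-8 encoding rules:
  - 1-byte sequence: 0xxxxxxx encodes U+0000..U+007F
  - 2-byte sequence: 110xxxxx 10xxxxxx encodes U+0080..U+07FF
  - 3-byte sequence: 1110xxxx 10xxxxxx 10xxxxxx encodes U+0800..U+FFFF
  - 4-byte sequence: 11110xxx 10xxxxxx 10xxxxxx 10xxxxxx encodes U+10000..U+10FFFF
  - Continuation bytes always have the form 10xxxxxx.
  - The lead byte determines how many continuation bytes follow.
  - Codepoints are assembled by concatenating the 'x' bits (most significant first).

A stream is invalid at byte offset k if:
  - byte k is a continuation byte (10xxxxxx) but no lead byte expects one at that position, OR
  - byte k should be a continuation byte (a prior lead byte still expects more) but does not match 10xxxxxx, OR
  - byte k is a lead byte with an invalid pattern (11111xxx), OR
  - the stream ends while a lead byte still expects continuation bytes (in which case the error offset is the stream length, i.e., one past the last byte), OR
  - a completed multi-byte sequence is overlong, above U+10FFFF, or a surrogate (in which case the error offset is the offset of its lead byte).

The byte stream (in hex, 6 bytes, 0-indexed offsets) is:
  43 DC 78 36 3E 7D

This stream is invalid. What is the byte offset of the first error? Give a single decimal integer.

Byte[0]=43: 1-byte ASCII. cp=U+0043
Byte[1]=DC: 2-byte lead, need 1 cont bytes. acc=0x1C
Byte[2]=78: expected 10xxxxxx continuation. INVALID

Answer: 2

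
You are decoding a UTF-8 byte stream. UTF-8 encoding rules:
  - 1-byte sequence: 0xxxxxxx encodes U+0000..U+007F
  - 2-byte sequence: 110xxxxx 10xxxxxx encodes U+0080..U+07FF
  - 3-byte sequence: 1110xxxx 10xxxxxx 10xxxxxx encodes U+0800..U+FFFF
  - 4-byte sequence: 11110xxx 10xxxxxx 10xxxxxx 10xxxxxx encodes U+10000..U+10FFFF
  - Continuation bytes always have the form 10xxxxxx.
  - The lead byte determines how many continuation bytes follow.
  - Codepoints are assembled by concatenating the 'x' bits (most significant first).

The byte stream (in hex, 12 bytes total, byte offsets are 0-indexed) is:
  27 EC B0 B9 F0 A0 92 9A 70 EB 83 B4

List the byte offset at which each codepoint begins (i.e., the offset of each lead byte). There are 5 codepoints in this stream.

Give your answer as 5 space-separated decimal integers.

Byte[0]=27: 1-byte ASCII. cp=U+0027
Byte[1]=EC: 3-byte lead, need 2 cont bytes. acc=0xC
Byte[2]=B0: continuation. acc=(acc<<6)|0x30=0x330
Byte[3]=B9: continuation. acc=(acc<<6)|0x39=0xCC39
Completed: cp=U+CC39 (starts at byte 1)
Byte[4]=F0: 4-byte lead, need 3 cont bytes. acc=0x0
Byte[5]=A0: continuation. acc=(acc<<6)|0x20=0x20
Byte[6]=92: continuation. acc=(acc<<6)|0x12=0x812
Byte[7]=9A: continuation. acc=(acc<<6)|0x1A=0x2049A
Completed: cp=U+2049A (starts at byte 4)
Byte[8]=70: 1-byte ASCII. cp=U+0070
Byte[9]=EB: 3-byte lead, need 2 cont bytes. acc=0xB
Byte[10]=83: continuation. acc=(acc<<6)|0x03=0x2C3
Byte[11]=B4: continuation. acc=(acc<<6)|0x34=0xB0F4
Completed: cp=U+B0F4 (starts at byte 9)

Answer: 0 1 4 8 9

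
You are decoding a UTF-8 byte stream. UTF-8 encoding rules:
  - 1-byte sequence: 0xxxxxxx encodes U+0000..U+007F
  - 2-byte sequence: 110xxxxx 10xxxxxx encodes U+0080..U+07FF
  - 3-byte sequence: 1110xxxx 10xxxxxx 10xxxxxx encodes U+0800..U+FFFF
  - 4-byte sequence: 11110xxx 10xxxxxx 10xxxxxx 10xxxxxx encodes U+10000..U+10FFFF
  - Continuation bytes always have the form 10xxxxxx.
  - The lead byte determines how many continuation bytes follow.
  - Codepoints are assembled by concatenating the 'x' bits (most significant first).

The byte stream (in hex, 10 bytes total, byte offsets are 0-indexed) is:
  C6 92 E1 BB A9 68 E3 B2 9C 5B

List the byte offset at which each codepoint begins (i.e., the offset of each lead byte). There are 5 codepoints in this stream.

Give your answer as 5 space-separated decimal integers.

Answer: 0 2 5 6 9

Derivation:
Byte[0]=C6: 2-byte lead, need 1 cont bytes. acc=0x6
Byte[1]=92: continuation. acc=(acc<<6)|0x12=0x192
Completed: cp=U+0192 (starts at byte 0)
Byte[2]=E1: 3-byte lead, need 2 cont bytes. acc=0x1
Byte[3]=BB: continuation. acc=(acc<<6)|0x3B=0x7B
Byte[4]=A9: continuation. acc=(acc<<6)|0x29=0x1EE9
Completed: cp=U+1EE9 (starts at byte 2)
Byte[5]=68: 1-byte ASCII. cp=U+0068
Byte[6]=E3: 3-byte lead, need 2 cont bytes. acc=0x3
Byte[7]=B2: continuation. acc=(acc<<6)|0x32=0xF2
Byte[8]=9C: continuation. acc=(acc<<6)|0x1C=0x3C9C
Completed: cp=U+3C9C (starts at byte 6)
Byte[9]=5B: 1-byte ASCII. cp=U+005B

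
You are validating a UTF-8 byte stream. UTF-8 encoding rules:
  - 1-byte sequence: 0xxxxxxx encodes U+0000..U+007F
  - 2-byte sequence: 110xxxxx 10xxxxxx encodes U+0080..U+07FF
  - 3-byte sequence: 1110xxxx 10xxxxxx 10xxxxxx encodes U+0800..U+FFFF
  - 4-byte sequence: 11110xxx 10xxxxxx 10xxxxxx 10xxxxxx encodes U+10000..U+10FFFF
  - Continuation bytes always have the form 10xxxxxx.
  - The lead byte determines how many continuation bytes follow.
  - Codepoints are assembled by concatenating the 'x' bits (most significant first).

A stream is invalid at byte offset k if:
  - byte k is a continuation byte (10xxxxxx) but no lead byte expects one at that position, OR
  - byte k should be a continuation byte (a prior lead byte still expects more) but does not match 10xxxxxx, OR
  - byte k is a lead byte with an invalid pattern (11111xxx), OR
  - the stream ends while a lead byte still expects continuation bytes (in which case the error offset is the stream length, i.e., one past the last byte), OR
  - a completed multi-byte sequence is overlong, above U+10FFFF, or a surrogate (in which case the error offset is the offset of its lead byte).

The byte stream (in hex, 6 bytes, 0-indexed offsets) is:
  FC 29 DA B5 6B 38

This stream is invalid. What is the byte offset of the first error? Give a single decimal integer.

Answer: 0

Derivation:
Byte[0]=FC: INVALID lead byte (not 0xxx/110x/1110/11110)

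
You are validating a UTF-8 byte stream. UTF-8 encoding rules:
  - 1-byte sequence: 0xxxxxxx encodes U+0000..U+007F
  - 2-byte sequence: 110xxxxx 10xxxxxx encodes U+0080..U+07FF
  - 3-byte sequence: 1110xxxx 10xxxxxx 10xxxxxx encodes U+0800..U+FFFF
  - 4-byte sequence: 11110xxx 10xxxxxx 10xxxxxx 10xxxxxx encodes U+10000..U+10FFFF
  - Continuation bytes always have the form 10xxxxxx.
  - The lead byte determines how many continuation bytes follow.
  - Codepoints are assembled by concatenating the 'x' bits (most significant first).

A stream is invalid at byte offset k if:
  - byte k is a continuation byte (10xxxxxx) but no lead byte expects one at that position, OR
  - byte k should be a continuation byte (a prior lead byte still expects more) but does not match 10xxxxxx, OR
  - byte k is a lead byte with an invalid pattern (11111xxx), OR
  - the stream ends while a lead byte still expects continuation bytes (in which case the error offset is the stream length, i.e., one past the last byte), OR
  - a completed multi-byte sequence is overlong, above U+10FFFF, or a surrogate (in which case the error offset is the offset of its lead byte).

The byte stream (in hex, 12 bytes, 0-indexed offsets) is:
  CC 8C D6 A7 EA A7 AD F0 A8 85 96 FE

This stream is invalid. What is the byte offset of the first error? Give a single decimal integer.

Byte[0]=CC: 2-byte lead, need 1 cont bytes. acc=0xC
Byte[1]=8C: continuation. acc=(acc<<6)|0x0C=0x30C
Completed: cp=U+030C (starts at byte 0)
Byte[2]=D6: 2-byte lead, need 1 cont bytes. acc=0x16
Byte[3]=A7: continuation. acc=(acc<<6)|0x27=0x5A7
Completed: cp=U+05A7 (starts at byte 2)
Byte[4]=EA: 3-byte lead, need 2 cont bytes. acc=0xA
Byte[5]=A7: continuation. acc=(acc<<6)|0x27=0x2A7
Byte[6]=AD: continuation. acc=(acc<<6)|0x2D=0xA9ED
Completed: cp=U+A9ED (starts at byte 4)
Byte[7]=F0: 4-byte lead, need 3 cont bytes. acc=0x0
Byte[8]=A8: continuation. acc=(acc<<6)|0x28=0x28
Byte[9]=85: continuation. acc=(acc<<6)|0x05=0xA05
Byte[10]=96: continuation. acc=(acc<<6)|0x16=0x28156
Completed: cp=U+28156 (starts at byte 7)
Byte[11]=FE: INVALID lead byte (not 0xxx/110x/1110/11110)

Answer: 11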